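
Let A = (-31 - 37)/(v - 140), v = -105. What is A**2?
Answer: 4624/60025 ≈ 0.077035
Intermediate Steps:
A = 68/245 (A = (-31 - 37)/(-105 - 140) = -68/(-245) = -68*(-1/245) = 68/245 ≈ 0.27755)
A**2 = (68/245)**2 = 4624/60025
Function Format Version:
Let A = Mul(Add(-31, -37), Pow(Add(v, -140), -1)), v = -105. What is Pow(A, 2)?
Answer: Rational(4624, 60025) ≈ 0.077035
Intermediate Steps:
A = Rational(68, 245) (A = Mul(Add(-31, -37), Pow(Add(-105, -140), -1)) = Mul(-68, Pow(-245, -1)) = Mul(-68, Rational(-1, 245)) = Rational(68, 245) ≈ 0.27755)
Pow(A, 2) = Pow(Rational(68, 245), 2) = Rational(4624, 60025)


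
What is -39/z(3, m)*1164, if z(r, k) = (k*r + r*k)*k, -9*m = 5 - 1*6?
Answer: -612846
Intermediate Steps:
m = ⅑ (m = -(5 - 1*6)/9 = -(5 - 6)/9 = -⅑*(-1) = ⅑ ≈ 0.11111)
z(r, k) = 2*r*k² (z(r, k) = (k*r + k*r)*k = (2*k*r)*k = 2*r*k²)
-39/z(3, m)*1164 = -39/(2*3*(⅑)²)*1164 = -39/(2*3*(1/81))*1164 = -39/2/27*1164 = -39*27/2*1164 = -1053/2*1164 = -612846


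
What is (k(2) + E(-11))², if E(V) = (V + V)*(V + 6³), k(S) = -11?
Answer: 20439441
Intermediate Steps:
E(V) = 2*V*(216 + V) (E(V) = (2*V)*(V + 216) = (2*V)*(216 + V) = 2*V*(216 + V))
(k(2) + E(-11))² = (-11 + 2*(-11)*(216 - 11))² = (-11 + 2*(-11)*205)² = (-11 - 4510)² = (-4521)² = 20439441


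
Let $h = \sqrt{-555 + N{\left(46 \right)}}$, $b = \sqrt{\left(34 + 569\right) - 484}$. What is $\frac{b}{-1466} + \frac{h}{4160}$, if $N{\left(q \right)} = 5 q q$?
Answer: $- \frac{\sqrt{119}}{1466} + \frac{\sqrt{401}}{832} \approx 0.016627$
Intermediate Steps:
$N{\left(q \right)} = 5 q^{2}$
$b = \sqrt{119}$ ($b = \sqrt{603 - 484} = \sqrt{119} \approx 10.909$)
$h = 5 \sqrt{401}$ ($h = \sqrt{-555 + 5 \cdot 46^{2}} = \sqrt{-555 + 5 \cdot 2116} = \sqrt{-555 + 10580} = \sqrt{10025} = 5 \sqrt{401} \approx 100.12$)
$\frac{b}{-1466} + \frac{h}{4160} = \frac{\sqrt{119}}{-1466} + \frac{5 \sqrt{401}}{4160} = \sqrt{119} \left(- \frac{1}{1466}\right) + 5 \sqrt{401} \cdot \frac{1}{4160} = - \frac{\sqrt{119}}{1466} + \frac{\sqrt{401}}{832}$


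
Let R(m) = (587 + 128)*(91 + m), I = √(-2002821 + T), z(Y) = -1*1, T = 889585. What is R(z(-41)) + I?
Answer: 64350 + 2*I*√278309 ≈ 64350.0 + 1055.1*I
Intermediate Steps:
z(Y) = -1
I = 2*I*√278309 (I = √(-2002821 + 889585) = √(-1113236) = 2*I*√278309 ≈ 1055.1*I)
R(m) = 65065 + 715*m (R(m) = 715*(91 + m) = 65065 + 715*m)
R(z(-41)) + I = (65065 + 715*(-1)) + 2*I*√278309 = (65065 - 715) + 2*I*√278309 = 64350 + 2*I*√278309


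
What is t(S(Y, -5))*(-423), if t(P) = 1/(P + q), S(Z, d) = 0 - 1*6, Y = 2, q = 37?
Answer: -423/31 ≈ -13.645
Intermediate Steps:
S(Z, d) = -6 (S(Z, d) = 0 - 6 = -6)
t(P) = 1/(37 + P) (t(P) = 1/(P + 37) = 1/(37 + P))
t(S(Y, -5))*(-423) = -423/(37 - 6) = -423/31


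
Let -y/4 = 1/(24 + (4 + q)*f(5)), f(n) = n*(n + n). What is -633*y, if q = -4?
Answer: 211/2 ≈ 105.50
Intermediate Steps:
f(n) = 2*n² (f(n) = n*(2*n) = 2*n²)
y = -⅙ (y = -4/(24 + (4 - 4)*(2*5²)) = -4/(24 + 0*(2*25)) = -4/(24 + 0*50) = -4/(24 + 0) = -4/24 = -4*1/24 = -⅙ ≈ -0.16667)
-633*y = -633*(-⅙) = 211/2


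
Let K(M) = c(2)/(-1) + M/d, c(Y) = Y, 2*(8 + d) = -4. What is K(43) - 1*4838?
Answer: -48443/10 ≈ -4844.3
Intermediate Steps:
d = -10 (d = -8 + (1/2)*(-4) = -8 - 2 = -10)
K(M) = -2 - M/10 (K(M) = 2/(-1) + M/(-10) = 2*(-1) + M*(-1/10) = -2 - M/10)
K(43) - 1*4838 = (-2 - 1/10*43) - 1*4838 = (-2 - 43/10) - 4838 = -63/10 - 4838 = -48443/10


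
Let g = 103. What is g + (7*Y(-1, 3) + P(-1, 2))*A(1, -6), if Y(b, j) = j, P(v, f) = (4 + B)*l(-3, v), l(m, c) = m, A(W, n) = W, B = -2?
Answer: 118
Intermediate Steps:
P(v, f) = -6 (P(v, f) = (4 - 2)*(-3) = 2*(-3) = -6)
g + (7*Y(-1, 3) + P(-1, 2))*A(1, -6) = 103 + (7*3 - 6)*1 = 103 + (21 - 6)*1 = 103 + 15*1 = 103 + 15 = 118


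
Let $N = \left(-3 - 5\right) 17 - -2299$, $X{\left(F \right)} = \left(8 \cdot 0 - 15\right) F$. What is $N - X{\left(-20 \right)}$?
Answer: $1863$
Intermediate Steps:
$X{\left(F \right)} = - 15 F$ ($X{\left(F \right)} = \left(0 - 15\right) F = - 15 F$)
$N = 2163$ ($N = \left(-8\right) 17 + 2299 = -136 + 2299 = 2163$)
$N - X{\left(-20 \right)} = 2163 - \left(-15\right) \left(-20\right) = 2163 - 300 = 1863$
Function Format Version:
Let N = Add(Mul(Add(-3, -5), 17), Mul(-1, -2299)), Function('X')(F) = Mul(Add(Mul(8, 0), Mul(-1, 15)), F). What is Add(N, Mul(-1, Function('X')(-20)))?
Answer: 1863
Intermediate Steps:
Function('X')(F) = Mul(-15, F) (Function('X')(F) = Mul(Add(0, -15), F) = Mul(-15, F))
N = 2163 (N = Add(Mul(-8, 17), 2299) = Add(-136, 2299) = 2163)
Add(N, Mul(-1, Function('X')(-20))) = Add(2163, Mul(-1, Mul(-15, -20))) = Add(2163, Mul(-1, 300)) = Add(2163, -300) = 1863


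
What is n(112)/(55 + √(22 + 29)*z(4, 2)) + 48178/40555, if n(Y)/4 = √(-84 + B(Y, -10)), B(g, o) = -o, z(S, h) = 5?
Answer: 48178/40555 - 2*I*√3774/175 + 22*I*√74/175 ≈ 1.188 + 0.37934*I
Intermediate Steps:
n(Y) = 4*I*√74 (n(Y) = 4*√(-84 - 1*(-10)) = 4*√(-84 + 10) = 4*√(-74) = 4*(I*√74) = 4*I*√74)
n(112)/(55 + √(22 + 29)*z(4, 2)) + 48178/40555 = (4*I*√74)/(55 + √(22 + 29)*5) + 48178/40555 = (4*I*√74)/(55 + √51*5) + 48178*(1/40555) = (4*I*√74)/(55 + 5*√51) + 48178/40555 = 4*I*√74/(55 + 5*√51) + 48178/40555 = 48178/40555 + 4*I*√74/(55 + 5*√51)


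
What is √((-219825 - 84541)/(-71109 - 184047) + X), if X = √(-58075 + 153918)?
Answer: √(19415202774 + 16276146084*√95843)/127578 ≈ 17.629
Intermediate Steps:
X = √95843 ≈ 309.58
√((-219825 - 84541)/(-71109 - 184047) + X) = √((-219825 - 84541)/(-71109 - 184047) + √95843) = √(-304366/(-255156) + √95843) = √(-304366*(-1/255156) + √95843) = √(152183/127578 + √95843)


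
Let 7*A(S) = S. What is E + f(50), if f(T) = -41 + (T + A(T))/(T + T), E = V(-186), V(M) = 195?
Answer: 1082/7 ≈ 154.57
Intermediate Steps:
A(S) = S/7
E = 195
f(T) = -283/7 (f(T) = -41 + (T + T/7)/(T + T) = -41 + (8*T/7)/((2*T)) = -41 + (8*T/7)*(1/(2*T)) = -41 + 4/7 = -283/7)
E + f(50) = 195 - 283/7 = 1082/7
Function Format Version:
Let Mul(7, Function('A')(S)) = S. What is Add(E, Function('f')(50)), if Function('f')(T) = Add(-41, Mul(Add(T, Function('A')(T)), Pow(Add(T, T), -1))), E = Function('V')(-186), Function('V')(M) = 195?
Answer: Rational(1082, 7) ≈ 154.57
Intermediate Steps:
Function('A')(S) = Mul(Rational(1, 7), S)
E = 195
Function('f')(T) = Rational(-283, 7) (Function('f')(T) = Add(-41, Mul(Add(T, Mul(Rational(1, 7), T)), Pow(Add(T, T), -1))) = Add(-41, Mul(Mul(Rational(8, 7), T), Pow(Mul(2, T), -1))) = Add(-41, Mul(Mul(Rational(8, 7), T), Mul(Rational(1, 2), Pow(T, -1)))) = Add(-41, Rational(4, 7)) = Rational(-283, 7))
Add(E, Function('f')(50)) = Add(195, Rational(-283, 7)) = Rational(1082, 7)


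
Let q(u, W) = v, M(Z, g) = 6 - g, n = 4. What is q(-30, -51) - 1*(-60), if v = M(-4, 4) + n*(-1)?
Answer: 58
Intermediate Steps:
v = -2 (v = (6 - 1*4) + 4*(-1) = (6 - 4) - 4 = 2 - 4 = -2)
q(u, W) = -2
q(-30, -51) - 1*(-60) = -2 - 1*(-60) = -2 + 60 = 58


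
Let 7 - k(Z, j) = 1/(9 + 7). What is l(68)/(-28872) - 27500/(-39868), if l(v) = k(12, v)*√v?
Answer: 6875/9967 - 37*√17/76992 ≈ 0.68779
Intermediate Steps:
k(Z, j) = 111/16 (k(Z, j) = 7 - 1/(9 + 7) = 7 - 1/16 = 111/16)
l(v) = 111*√v/16
l(68)/(-28872) - 27500/(-39868) = (111*√68/16)/(-28872) - 27500/(-39868) = (111*(2*√17)/16)*(-1/28872) - 27500*(-1/39868) = (111*√17/8)*(-1/28872) + 6875/9967 = -37*√17/76992 + 6875/9967 = 6875/9967 - 37*√17/76992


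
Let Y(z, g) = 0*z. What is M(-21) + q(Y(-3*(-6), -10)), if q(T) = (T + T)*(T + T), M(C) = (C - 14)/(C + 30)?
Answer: -35/9 ≈ -3.8889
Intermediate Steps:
M(C) = (-14 + C)/(30 + C)
Y(z, g) = 0
q(T) = 4*T**2 (q(T) = (2*T)*(2*T) = 4*T**2)
M(-21) + q(Y(-3*(-6), -10)) = (-14 - 21)/(30 - 21) + 4*0**2 = -35/9 + 4*0 = (1/9)*(-35) + 0 = -35/9 + 0 = -35/9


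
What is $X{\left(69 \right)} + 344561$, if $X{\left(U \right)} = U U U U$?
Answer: $23011682$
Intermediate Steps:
$X{\left(U \right)} = U^{4}$ ($X{\left(U \right)} = U^{2} U U = U^{3} U = U^{4}$)
$X{\left(69 \right)} + 344561 = 69^{4} + 344561 = 22667121 + 344561 = 23011682$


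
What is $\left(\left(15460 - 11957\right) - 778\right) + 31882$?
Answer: $34607$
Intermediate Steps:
$\left(\left(15460 - 11957\right) - 778\right) + 31882 = \left(3503 - 778\right) + 31882 = 2725 + 31882 = 34607$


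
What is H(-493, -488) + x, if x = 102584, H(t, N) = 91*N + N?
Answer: 57688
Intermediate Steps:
H(t, N) = 92*N
H(-493, -488) + x = 92*(-488) + 102584 = -44896 + 102584 = 57688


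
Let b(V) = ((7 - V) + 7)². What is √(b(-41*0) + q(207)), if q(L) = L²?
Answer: √43045 ≈ 207.47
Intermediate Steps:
b(V) = (14 - V)²
√(b(-41*0) + q(207)) = √((-14 - 41*0)² + 207²) = √((-14 + 0)² + 42849) = √((-14)² + 42849) = √(196 + 42849) = √43045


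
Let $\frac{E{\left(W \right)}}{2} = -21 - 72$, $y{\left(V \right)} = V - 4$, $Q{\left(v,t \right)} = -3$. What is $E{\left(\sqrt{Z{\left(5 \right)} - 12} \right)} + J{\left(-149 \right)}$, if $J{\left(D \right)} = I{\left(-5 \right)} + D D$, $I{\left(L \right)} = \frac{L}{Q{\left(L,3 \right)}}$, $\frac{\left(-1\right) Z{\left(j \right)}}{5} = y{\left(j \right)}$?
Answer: $\frac{66050}{3} \approx 22017.0$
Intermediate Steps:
$y{\left(V \right)} = -4 + V$
$Z{\left(j \right)} = 20 - 5 j$ ($Z{\left(j \right)} = - 5 \left(-4 + j\right) = 20 - 5 j$)
$I{\left(L \right)} = - \frac{L}{3}$ ($I{\left(L \right)} = \frac{L}{-3} = L \left(- \frac{1}{3}\right) = - \frac{L}{3}$)
$E{\left(W \right)} = -186$ ($E{\left(W \right)} = 2 \left(-21 - 72\right) = 2 \left(-93\right) = -186$)
$J{\left(D \right)} = \frac{5}{3} + D^{2}$ ($J{\left(D \right)} = \left(- \frac{1}{3}\right) \left(-5\right) + D D = \frac{5}{3} + D^{2}$)
$E{\left(\sqrt{Z{\left(5 \right)} - 12} \right)} + J{\left(-149 \right)} = -186 + \left(\frac{5}{3} + \left(-149\right)^{2}\right) = -186 + \left(\frac{5}{3} + 22201\right) = -186 + \frac{66608}{3} = \frac{66050}{3}$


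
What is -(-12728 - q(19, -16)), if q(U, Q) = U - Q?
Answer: 12763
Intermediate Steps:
-(-12728 - q(19, -16)) = -(-12728 - (19 - 1*(-16))) = -(-12728 - (19 + 16)) = -(-12728 - 1*35) = -(-12728 - 35) = -1*(-12763) = 12763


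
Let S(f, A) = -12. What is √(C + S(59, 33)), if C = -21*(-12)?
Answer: 4*√15 ≈ 15.492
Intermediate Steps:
C = 252
√(C + S(59, 33)) = √(252 - 12) = √240 = 4*√15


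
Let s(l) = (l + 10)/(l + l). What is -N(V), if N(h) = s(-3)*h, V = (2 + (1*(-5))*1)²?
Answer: 21/2 ≈ 10.500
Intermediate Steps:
V = 9 (V = (2 - 5*1)² = (2 - 5)² = (-3)² = 9)
s(l) = (10 + l)/(2*l) (s(l) = (10 + l)/((2*l)) = (10 + l)*(1/(2*l)) = (10 + l)/(2*l))
N(h) = -7*h/6 (N(h) = ((½)*(10 - 3)/(-3))*h = ((½)*(-⅓)*7)*h = -7*h/6)
-N(V) = -(-7)*9/6 = -1*(-21/2) = 21/2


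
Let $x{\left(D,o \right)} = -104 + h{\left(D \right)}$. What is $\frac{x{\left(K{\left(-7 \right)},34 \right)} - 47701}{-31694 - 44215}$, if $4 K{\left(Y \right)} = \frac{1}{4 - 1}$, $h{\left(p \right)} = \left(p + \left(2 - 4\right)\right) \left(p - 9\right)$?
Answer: $\frac{6881459}{10930896} \approx 0.62954$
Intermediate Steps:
$h{\left(p \right)} = \left(-9 + p\right) \left(-2 + p\right)$ ($h{\left(p \right)} = \left(p - 2\right) \left(-9 + p\right) = \left(-2 + p\right) \left(-9 + p\right) = \left(-9 + p\right) \left(-2 + p\right)$)
$K{\left(Y \right)} = \frac{1}{12}$ ($K{\left(Y \right)} = \frac{1}{4 \left(4 - 1\right)} = \frac{1}{4 \cdot 3} = \frac{1}{4} \cdot \frac{1}{3} = \frac{1}{12}$)
$x{\left(D,o \right)} = -86 + D^{2} - 11 D$ ($x{\left(D,o \right)} = -104 + \left(18 + D^{2} - 11 D\right) = -86 + D^{2} - 11 D$)
$\frac{x{\left(K{\left(-7 \right)},34 \right)} - 47701}{-31694 - 44215} = \frac{\left(-86 + \left(\frac{1}{12}\right)^{2} - \frac{11}{12}\right) - 47701}{-31694 - 44215} = \frac{\left(-86 + \frac{1}{144} - \frac{11}{12}\right) - 47701}{-75909} = \left(- \frac{12515}{144} - 47701\right) \left(- \frac{1}{75909}\right) = \left(- \frac{6881459}{144}\right) \left(- \frac{1}{75909}\right) = \frac{6881459}{10930896}$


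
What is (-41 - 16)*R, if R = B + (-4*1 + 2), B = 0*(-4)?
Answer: 114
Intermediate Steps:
B = 0
R = -2 (R = 0 + (-4*1 + 2) = 0 + (-4 + 2) = 0 - 2 = -2)
(-41 - 16)*R = (-41 - 16)*(-2) = -57*(-2) = 114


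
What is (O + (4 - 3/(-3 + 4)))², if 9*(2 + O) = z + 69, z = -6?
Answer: 36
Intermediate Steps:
O = 5 (O = -2 + (-6 + 69)/9 = -2 + (⅑)*63 = -2 + 7 = 5)
(O + (4 - 3/(-3 + 4)))² = (5 + (4 - 3/(-3 + 4)))² = (5 + (4 - 3/1))² = (5 + (4 - 3*1))² = (5 + (4 - 3))² = (5 + 1)² = 6² = 36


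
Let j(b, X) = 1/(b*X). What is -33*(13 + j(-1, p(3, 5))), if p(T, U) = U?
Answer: -2112/5 ≈ -422.40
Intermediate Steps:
j(b, X) = 1/(X*b)
-33*(13 + j(-1, p(3, 5))) = -33*(13 + 1/(5*(-1))) = -33*(13 + (1/5)*(-1)) = -33*(13 - 1/5) = -33*64/5 = -2112/5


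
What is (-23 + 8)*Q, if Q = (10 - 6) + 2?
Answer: -90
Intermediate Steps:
Q = 6 (Q = 4 + 2 = 6)
(-23 + 8)*Q = (-23 + 8)*6 = -15*6 = -90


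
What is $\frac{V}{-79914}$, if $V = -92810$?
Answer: $\frac{46405}{39957} \approx 1.1614$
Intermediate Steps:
$\frac{V}{-79914} = - \frac{92810}{-79914} = \left(-92810\right) \left(- \frac{1}{79914}\right) = \frac{46405}{39957}$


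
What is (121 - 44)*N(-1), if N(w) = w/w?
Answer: 77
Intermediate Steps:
N(w) = 1
(121 - 44)*N(-1) = (121 - 44)*1 = 77*1 = 77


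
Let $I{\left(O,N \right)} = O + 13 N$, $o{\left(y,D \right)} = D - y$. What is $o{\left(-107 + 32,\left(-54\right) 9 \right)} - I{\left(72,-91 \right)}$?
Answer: $700$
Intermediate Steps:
$o{\left(-107 + 32,\left(-54\right) 9 \right)} - I{\left(72,-91 \right)} = \left(\left(-54\right) 9 - \left(-107 + 32\right)\right) - \left(72 + 13 \left(-91\right)\right) = \left(-486 - -75\right) - \left(72 - 1183\right) = \left(-486 + 75\right) - -1111 = -411 + 1111 = 700$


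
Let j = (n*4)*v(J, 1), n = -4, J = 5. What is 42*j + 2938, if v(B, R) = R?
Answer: 2266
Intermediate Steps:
j = -16 (j = -4*4*1 = -16*1 = -16)
42*j + 2938 = 42*(-16) + 2938 = -672 + 2938 = 2266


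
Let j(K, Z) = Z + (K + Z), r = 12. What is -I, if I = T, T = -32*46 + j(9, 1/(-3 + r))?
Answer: 13165/9 ≈ 1462.8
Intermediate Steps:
j(K, Z) = K + 2*Z
T = -13165/9 (T = -32*46 + (9 + 2/(-3 + 12)) = -1472 + (9 + 2/9) = -1472 + 83/9 = -13165/9 ≈ -1462.8)
I = -13165/9 ≈ -1462.8
-I = -1*(-13165/9) = 13165/9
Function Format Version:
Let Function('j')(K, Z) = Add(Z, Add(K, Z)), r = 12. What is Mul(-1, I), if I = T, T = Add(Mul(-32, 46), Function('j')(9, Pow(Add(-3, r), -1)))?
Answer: Rational(13165, 9) ≈ 1462.8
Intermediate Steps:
Function('j')(K, Z) = Add(K, Mul(2, Z))
T = Rational(-13165, 9) (T = Add(Mul(-32, 46), Add(9, Mul(2, Pow(Add(-3, 12), -1)))) = Add(-1472, Add(9, Mul(2, Pow(9, -1)))) = Add(-1472, Add(9, Mul(2, Rational(1, 9)))) = Add(-1472, Add(9, Rational(2, 9))) = Add(-1472, Rational(83, 9)) = Rational(-13165, 9) ≈ -1462.8)
I = Rational(-13165, 9) ≈ -1462.8
Mul(-1, I) = Mul(-1, Rational(-13165, 9)) = Rational(13165, 9)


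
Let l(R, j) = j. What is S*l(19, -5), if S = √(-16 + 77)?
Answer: -5*√61 ≈ -39.051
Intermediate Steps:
S = √61 ≈ 7.8102
S*l(19, -5) = √61*(-5) = -5*√61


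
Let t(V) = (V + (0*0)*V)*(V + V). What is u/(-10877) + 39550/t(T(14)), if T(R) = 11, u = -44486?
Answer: 220475481/1316117 ≈ 167.52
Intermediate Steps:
t(V) = 2*V² (t(V) = (V + 0*V)*(2*V) = (V + 0)*(2*V) = V*(2*V) = 2*V²)
u/(-10877) + 39550/t(T(14)) = -44486/(-10877) + 39550/((2*11²)) = -44486*(-1/10877) + 39550/((2*121)) = 44486/10877 + 39550/242 = 44486/10877 + 39550*(1/242) = 44486/10877 + 19775/121 = 220475481/1316117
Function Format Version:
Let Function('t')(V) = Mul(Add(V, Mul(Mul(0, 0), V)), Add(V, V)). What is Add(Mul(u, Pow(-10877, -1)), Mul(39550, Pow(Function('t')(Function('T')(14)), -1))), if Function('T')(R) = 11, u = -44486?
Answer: Rational(220475481, 1316117) ≈ 167.52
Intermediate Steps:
Function('t')(V) = Mul(2, Pow(V, 2)) (Function('t')(V) = Mul(Add(V, Mul(0, V)), Mul(2, V)) = Mul(Add(V, 0), Mul(2, V)) = Mul(V, Mul(2, V)) = Mul(2, Pow(V, 2)))
Add(Mul(u, Pow(-10877, -1)), Mul(39550, Pow(Function('t')(Function('T')(14)), -1))) = Add(Mul(-44486, Pow(-10877, -1)), Mul(39550, Pow(Mul(2, Pow(11, 2)), -1))) = Add(Mul(-44486, Rational(-1, 10877)), Mul(39550, Pow(Mul(2, 121), -1))) = Add(Rational(44486, 10877), Mul(39550, Pow(242, -1))) = Add(Rational(44486, 10877), Mul(39550, Rational(1, 242))) = Add(Rational(44486, 10877), Rational(19775, 121)) = Rational(220475481, 1316117)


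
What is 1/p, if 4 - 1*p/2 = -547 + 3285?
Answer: -1/5468 ≈ -0.00018288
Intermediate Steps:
p = -5468 (p = 8 - 2*(-547 + 3285) = 8 - 2*2738 = 8 - 5476 = -5468)
1/p = 1/(-5468) = -1/5468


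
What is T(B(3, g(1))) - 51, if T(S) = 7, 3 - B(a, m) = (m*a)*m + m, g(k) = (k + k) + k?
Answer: -44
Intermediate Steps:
g(k) = 3*k (g(k) = 2*k + k = 3*k)
B(a, m) = 3 - m - a*m² (B(a, m) = 3 - ((m*a)*m + m) = 3 - ((a*m)*m + m) = 3 - (a*m² + m) = 3 - (m + a*m²) = 3 + (-m - a*m²) = 3 - m - a*m²)
T(B(3, g(1))) - 51 = 7 - 51 = -44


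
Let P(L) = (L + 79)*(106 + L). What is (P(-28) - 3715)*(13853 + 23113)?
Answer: 9722058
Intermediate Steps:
P(L) = (79 + L)*(106 + L)
(P(-28) - 3715)*(13853 + 23113) = ((8374 + (-28)² + 185*(-28)) - 3715)*(13853 + 23113) = ((8374 + 784 - 5180) - 3715)*36966 = (3978 - 3715)*36966 = 263*36966 = 9722058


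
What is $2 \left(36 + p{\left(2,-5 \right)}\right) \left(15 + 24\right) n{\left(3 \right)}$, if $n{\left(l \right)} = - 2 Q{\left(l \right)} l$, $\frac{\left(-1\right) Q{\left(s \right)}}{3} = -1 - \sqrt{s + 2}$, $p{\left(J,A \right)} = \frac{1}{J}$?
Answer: $-51246 - 51246 \sqrt{5} \approx -1.6584 \cdot 10^{5}$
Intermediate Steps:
$Q{\left(s \right)} = 3 + 3 \sqrt{2 + s}$ ($Q{\left(s \right)} = - 3 \left(-1 - \sqrt{s + 2}\right) = - 3 \left(-1 - \sqrt{2 + s}\right) = 3 + 3 \sqrt{2 + s}$)
$n{\left(l \right)} = l \left(-6 - 6 \sqrt{2 + l}\right)$ ($n{\left(l \right)} = - 2 \left(3 + 3 \sqrt{2 + l}\right) l = \left(-6 - 6 \sqrt{2 + l}\right) l = l \left(-6 - 6 \sqrt{2 + l}\right)$)
$2 \left(36 + p{\left(2,-5 \right)}\right) \left(15 + 24\right) n{\left(3 \right)} = 2 \left(36 + \frac{1}{2}\right) \left(15 + 24\right) \left(\left(-6\right) 3 \left(1 + \sqrt{2 + 3}\right)\right) = 2 \left(36 + \frac{1}{2}\right) 39 \left(\left(-6\right) 3 \left(1 + \sqrt{5}\right)\right) = 2 \cdot \frac{73}{2} \cdot 39 \left(-18 - 18 \sqrt{5}\right) = 2 \cdot \frac{2847}{2} \left(-18 - 18 \sqrt{5}\right) = 2847 \left(-18 - 18 \sqrt{5}\right) = -51246 - 51246 \sqrt{5}$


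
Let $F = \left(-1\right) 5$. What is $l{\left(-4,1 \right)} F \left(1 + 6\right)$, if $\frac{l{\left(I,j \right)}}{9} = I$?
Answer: $1260$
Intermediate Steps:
$l{\left(I,j \right)} = 9 I$
$F = -5$
$l{\left(-4,1 \right)} F \left(1 + 6\right) = 9 \left(-4\right) \left(-5\right) \left(1 + 6\right) = \left(-36\right) \left(-5\right) 7 = 180 \cdot 7 = 1260$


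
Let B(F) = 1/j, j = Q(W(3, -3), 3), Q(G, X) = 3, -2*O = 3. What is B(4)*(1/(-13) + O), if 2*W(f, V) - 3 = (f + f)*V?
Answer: -41/78 ≈ -0.52564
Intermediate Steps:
O = -3/2 (O = -1/2*3 = -3/2 ≈ -1.5000)
W(f, V) = 3/2 + V*f (W(f, V) = 3/2 + ((f + f)*V)/2 = 3/2 + ((2*f)*V)/2 = 3/2 + (2*V*f)/2 = 3/2 + V*f)
j = 3
B(F) = 1/3
B(4)*(1/(-13) + O) = (1/(-13) - 3/2)/3 = (-1/13 - 3/2)/3 = (1/3)*(-41/26) = -41/78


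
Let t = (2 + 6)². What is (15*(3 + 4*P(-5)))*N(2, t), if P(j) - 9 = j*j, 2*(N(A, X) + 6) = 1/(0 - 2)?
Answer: -52125/4 ≈ -13031.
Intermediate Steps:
t = 64 (t = 8² = 64)
N(A, X) = -25/4 (N(A, X) = -6 + 1/(2*(0 - 2)) = -6 + (½)/(-2) = -6 + (½)*(-½) = -6 - ¼ = -25/4)
P(j) = 9 + j² (P(j) = 9 + j*j = 9 + j²)
(15*(3 + 4*P(-5)))*N(2, t) = (15*(3 + 4*(9 + (-5)²)))*(-25/4) = (15*(3 + 4*(9 + 25)))*(-25/4) = (15*(3 + 4*34))*(-25/4) = (15*(3 + 136))*(-25/4) = (15*139)*(-25/4) = 2085*(-25/4) = -52125/4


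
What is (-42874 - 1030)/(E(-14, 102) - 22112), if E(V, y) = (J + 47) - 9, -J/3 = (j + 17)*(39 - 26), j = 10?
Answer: 43904/23127 ≈ 1.8984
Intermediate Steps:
J = -1053 (J = -3*(10 + 17)*(39 - 26) = -81*13 = -3*351 = -1053)
E(V, y) = -1015 (E(V, y) = (-1053 + 47) - 9 = -1006 - 9 = -1015)
(-42874 - 1030)/(E(-14, 102) - 22112) = (-42874 - 1030)/(-1015 - 22112) = -43904/(-23127) = -43904*(-1/23127) = 43904/23127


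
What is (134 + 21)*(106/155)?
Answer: 106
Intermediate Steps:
(134 + 21)*(106/155) = 155*(106*(1/155)) = 155*(106/155) = 106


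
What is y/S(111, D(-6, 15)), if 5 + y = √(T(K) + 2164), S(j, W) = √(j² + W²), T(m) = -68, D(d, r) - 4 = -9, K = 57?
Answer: √12346*(-5 + 4*√131)/12346 ≈ 0.36703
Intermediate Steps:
D(d, r) = -5 (D(d, r) = 4 - 9 = -5)
S(j, W) = √(W² + j²)
y = -5 + 4*√131 (y = -5 + √(-68 + 2164) = -5 + √2096 = -5 + 4*√131 ≈ 40.782)
y/S(111, D(-6, 15)) = (-5 + 4*√131)/(√((-5)² + 111²)) = (-5 + 4*√131)/(√(25 + 12321)) = (-5 + 4*√131)/(√12346) = (-5 + 4*√131)*(√12346/12346) = √12346*(-5 + 4*√131)/12346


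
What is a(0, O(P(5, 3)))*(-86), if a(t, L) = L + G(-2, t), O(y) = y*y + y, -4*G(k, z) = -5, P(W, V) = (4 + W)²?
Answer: -1142639/2 ≈ -5.7132e+5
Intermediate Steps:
G(k, z) = 5/4 (G(k, z) = -¼*(-5) = 5/4)
O(y) = y + y² (O(y) = y² + y = y + y²)
a(t, L) = 5/4 + L (a(t, L) = L + 5/4 = 5/4 + L)
a(0, O(P(5, 3)))*(-86) = (5/4 + (4 + 5)²*(1 + (4 + 5)²))*(-86) = (5/4 + 9²*(1 + 9²))*(-86) = (5/4 + 81*(1 + 81))*(-86) = (5/4 + 81*82)*(-86) = (5/4 + 6642)*(-86) = (26573/4)*(-86) = -1142639/2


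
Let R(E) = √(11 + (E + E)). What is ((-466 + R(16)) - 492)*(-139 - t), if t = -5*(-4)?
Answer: 152322 - 159*√43 ≈ 1.5128e+5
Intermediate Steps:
t = 20
R(E) = √(11 + 2*E)
((-466 + R(16)) - 492)*(-139 - t) = ((-466 + √(11 + 2*16)) - 492)*(-139 - 1*20) = ((-466 + √(11 + 32)) - 492)*(-139 - 20) = ((-466 + √43) - 492)*(-159) = (-958 + √43)*(-159) = 152322 - 159*√43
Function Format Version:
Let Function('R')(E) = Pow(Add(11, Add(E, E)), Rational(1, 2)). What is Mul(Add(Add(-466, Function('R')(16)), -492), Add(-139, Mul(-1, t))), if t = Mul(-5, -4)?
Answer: Add(152322, Mul(-159, Pow(43, Rational(1, 2)))) ≈ 1.5128e+5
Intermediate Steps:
t = 20
Function('R')(E) = Pow(Add(11, Mul(2, E)), Rational(1, 2))
Mul(Add(Add(-466, Function('R')(16)), -492), Add(-139, Mul(-1, t))) = Mul(Add(Add(-466, Pow(Add(11, Mul(2, 16)), Rational(1, 2))), -492), Add(-139, Mul(-1, 20))) = Mul(Add(Add(-466, Pow(Add(11, 32), Rational(1, 2))), -492), Add(-139, -20)) = Mul(Add(Add(-466, Pow(43, Rational(1, 2))), -492), -159) = Mul(Add(-958, Pow(43, Rational(1, 2))), -159) = Add(152322, Mul(-159, Pow(43, Rational(1, 2))))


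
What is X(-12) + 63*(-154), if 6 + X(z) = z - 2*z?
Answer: -9696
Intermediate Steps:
X(z) = -6 - z (X(z) = -6 + (z - 2*z) = -6 - z)
X(-12) + 63*(-154) = (-6 - 1*(-12)) + 63*(-154) = (-6 + 12) - 9702 = 6 - 9702 = -9696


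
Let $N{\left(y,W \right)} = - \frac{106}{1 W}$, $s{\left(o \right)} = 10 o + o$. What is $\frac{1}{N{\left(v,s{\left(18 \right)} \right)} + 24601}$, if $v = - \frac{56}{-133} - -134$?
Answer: $\frac{99}{2435446} \approx 4.065 \cdot 10^{-5}$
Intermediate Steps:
$v = \frac{2554}{19}$ ($v = \left(-56\right) \left(- \frac{1}{133}\right) + 134 = \frac{8}{19} + 134 = \frac{2554}{19} \approx 134.42$)
$s{\left(o \right)} = 11 o$
$N{\left(y,W \right)} = - \frac{106}{W}$
$\frac{1}{N{\left(v,s{\left(18 \right)} \right)} + 24601} = \frac{1}{- \frac{106}{11 \cdot 18} + 24601} = \frac{1}{- \frac{106}{198} + 24601} = \frac{1}{\left(-106\right) \frac{1}{198} + 24601} = \frac{1}{- \frac{53}{99} + 24601} = \frac{1}{\frac{2435446}{99}} = \frac{99}{2435446}$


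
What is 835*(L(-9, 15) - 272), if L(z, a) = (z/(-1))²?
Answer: -159485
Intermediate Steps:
L(z, a) = z² (L(z, a) = (z*(-1))² = (-z)² = z²)
835*(L(-9, 15) - 272) = 835*((-9)² - 272) = 835*(81 - 272) = 835*(-191) = -159485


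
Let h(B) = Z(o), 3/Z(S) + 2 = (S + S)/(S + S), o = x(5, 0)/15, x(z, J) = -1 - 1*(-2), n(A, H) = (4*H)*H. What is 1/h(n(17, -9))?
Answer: -1/3 ≈ -0.33333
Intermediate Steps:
n(A, H) = 4*H**2
x(z, J) = 1 (x(z, J) = -1 + 2 = 1)
o = 1/15 ≈ 0.066667
Z(S) = -3 (Z(S) = 3/(-2 + (S + S)/(S + S)) = 3/(-2 + (2*S)/((2*S))) = 3/(-2 + (2*S)*(1/(2*S))) = 3/(-2 + 1) = 3/(-1) = 3*(-1) = -3)
h(B) = -3
1/h(n(17, -9)) = 1/(-3) = -1/3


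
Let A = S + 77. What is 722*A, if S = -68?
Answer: 6498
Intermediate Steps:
A = 9 (A = -68 + 77 = 9)
722*A = 722*9 = 6498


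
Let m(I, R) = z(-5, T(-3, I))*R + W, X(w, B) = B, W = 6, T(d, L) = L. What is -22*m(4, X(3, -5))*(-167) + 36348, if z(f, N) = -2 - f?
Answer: 3282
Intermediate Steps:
m(I, R) = 6 + 3*R (m(I, R) = (-2 - 1*(-5))*R + 6 = (-2 + 5)*R + 6 = 3*R + 6 = 6 + 3*R)
-22*m(4, X(3, -5))*(-167) + 36348 = -22*(6 + 3*(-5))*(-167) + 36348 = -22*(6 - 15)*(-167) + 36348 = -22*(-9)*(-167) + 36348 = 198*(-167) + 36348 = -33066 + 36348 = 3282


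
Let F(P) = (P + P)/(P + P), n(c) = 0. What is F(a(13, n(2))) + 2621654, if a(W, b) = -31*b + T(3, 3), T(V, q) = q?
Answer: 2621655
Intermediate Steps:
a(W, b) = 3 - 31*b (a(W, b) = -31*b + 3 = 3 - 31*b)
F(P) = 1 (F(P) = (2*P)/((2*P)) = (2*P)*(1/(2*P)) = 1)
F(a(13, n(2))) + 2621654 = 1 + 2621654 = 2621655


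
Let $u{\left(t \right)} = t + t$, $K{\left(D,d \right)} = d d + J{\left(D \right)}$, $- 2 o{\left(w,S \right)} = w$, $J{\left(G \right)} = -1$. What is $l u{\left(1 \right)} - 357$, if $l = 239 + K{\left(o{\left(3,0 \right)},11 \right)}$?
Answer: $361$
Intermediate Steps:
$o{\left(w,S \right)} = - \frac{w}{2}$
$K{\left(D,d \right)} = -1 + d^{2}$ ($K{\left(D,d \right)} = d d - 1 = d^{2} - 1 = -1 + d^{2}$)
$l = 359$ ($l = 239 - \left(1 - 11^{2}\right) = 239 + \left(-1 + 121\right) = 239 + 120 = 359$)
$u{\left(t \right)} = 2 t$
$l u{\left(1 \right)} - 357 = 359 \cdot 2 \cdot 1 - 357 = 359 \cdot 2 - 357 = 718 - 357 = 361$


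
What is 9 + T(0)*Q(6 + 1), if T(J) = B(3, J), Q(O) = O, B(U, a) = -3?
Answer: -12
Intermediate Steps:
T(J) = -3
9 + T(0)*Q(6 + 1) = 9 - 3*(6 + 1) = 9 - 3*7 = 9 - 21 = -12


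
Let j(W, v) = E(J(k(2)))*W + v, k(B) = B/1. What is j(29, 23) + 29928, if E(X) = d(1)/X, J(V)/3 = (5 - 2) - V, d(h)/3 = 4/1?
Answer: 30067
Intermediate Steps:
d(h) = 12 (d(h) = 3*(4/1) = 3*(4*1) = 3*4 = 12)
k(B) = B (k(B) = B*1 = B)
J(V) = 9 - 3*V (J(V) = 3*((5 - 2) - V) = 3*(3 - V) = 9 - 3*V)
E(X) = 12/X
j(W, v) = v + 4*W (j(W, v) = (12/(9 - 3*2))*W + v = (12/(9 - 6))*W + v = (12/3)*W + v = (12*(⅓))*W + v = 4*W + v = v + 4*W)
j(29, 23) + 29928 = (23 + 4*29) + 29928 = (23 + 116) + 29928 = 139 + 29928 = 30067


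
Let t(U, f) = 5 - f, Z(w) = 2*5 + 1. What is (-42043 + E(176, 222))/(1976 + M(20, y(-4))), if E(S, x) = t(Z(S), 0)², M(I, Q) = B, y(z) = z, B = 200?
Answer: -21009/1088 ≈ -19.310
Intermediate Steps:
M(I, Q) = 200
Z(w) = 11 (Z(w) = 10 + 1 = 11)
E(S, x) = 25 (E(S, x) = (5 - 1*0)² = (5 + 0)² = 5² = 25)
(-42043 + E(176, 222))/(1976 + M(20, y(-4))) = (-42043 + 25)/(1976 + 200) = -42018/2176 = -42018*1/2176 = -21009/1088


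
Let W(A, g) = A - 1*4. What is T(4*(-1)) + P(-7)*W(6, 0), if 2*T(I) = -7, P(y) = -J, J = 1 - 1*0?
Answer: -11/2 ≈ -5.5000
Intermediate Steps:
J = 1 (J = 1 + 0 = 1)
W(A, g) = -4 + A (W(A, g) = A - 4 = -4 + A)
P(y) = -1 (P(y) = -1*1 = -1)
T(I) = -7/2 (T(I) = (½)*(-7) = -7/2)
T(4*(-1)) + P(-7)*W(6, 0) = -7/2 - (-4 + 6) = -7/2 - 1*2 = -7/2 - 2 = -11/2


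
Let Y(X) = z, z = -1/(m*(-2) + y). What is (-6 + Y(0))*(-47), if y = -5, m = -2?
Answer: 235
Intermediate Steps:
z = 1 (z = -1/(-2*(-2) - 5) = -1/(4 - 5) = -1/(-1) = -1*(-1) = 1)
Y(X) = 1
(-6 + Y(0))*(-47) = (-6 + 1)*(-47) = -5*(-47) = 235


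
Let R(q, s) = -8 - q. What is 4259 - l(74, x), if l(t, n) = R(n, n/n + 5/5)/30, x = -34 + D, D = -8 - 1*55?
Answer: 127681/30 ≈ 4256.0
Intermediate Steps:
D = -63 (D = -8 - 55 = -63)
x = -97 (x = -34 - 63 = -97)
l(t, n) = -4/15 - n/30 (l(t, n) = (-8 - n)/30 = (-8 - n)*(1/30) = -4/15 - n/30)
4259 - l(74, x) = 4259 - (-4/15 - 1/30*(-97)) = 4259 - (-4/15 + 97/30) = 4259 - 1*89/30 = 4259 - 89/30 = 127681/30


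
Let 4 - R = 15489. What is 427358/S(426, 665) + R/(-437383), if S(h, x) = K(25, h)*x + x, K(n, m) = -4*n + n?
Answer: -93078553632/10761808715 ≈ -8.6490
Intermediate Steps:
R = -15485 (R = 4 - 1*15489 = 4 - 15489 = -15485)
K(n, m) = -3*n
S(h, x) = -74*x (S(h, x) = (-3*25)*x + x = -75*x + x = -74*x)
427358/S(426, 665) + R/(-437383) = 427358/((-74*665)) - 15485/(-437383) = 427358/(-49210) - 15485*(-1/437383) = 427358*(-1/49210) + 15485/437383 = -213679/24605 + 15485/437383 = -93078553632/10761808715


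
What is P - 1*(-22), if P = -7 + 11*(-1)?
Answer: 4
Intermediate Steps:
P = -18 (P = -7 - 11 = -18)
P - 1*(-22) = -18 - 1*(-22) = -18 + 22 = 4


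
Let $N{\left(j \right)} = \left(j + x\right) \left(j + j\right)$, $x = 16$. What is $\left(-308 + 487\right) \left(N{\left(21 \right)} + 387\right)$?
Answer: $347439$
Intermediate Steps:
$N{\left(j \right)} = 2 j \left(16 + j\right)$ ($N{\left(j \right)} = \left(j + 16\right) \left(j + j\right) = \left(16 + j\right) 2 j = 2 j \left(16 + j\right)$)
$\left(-308 + 487\right) \left(N{\left(21 \right)} + 387\right) = \left(-308 + 487\right) \left(2 \cdot 21 \left(16 + 21\right) + 387\right) = 179 \left(2 \cdot 21 \cdot 37 + 387\right) = 179 \left(1554 + 387\right) = 179 \cdot 1941 = 347439$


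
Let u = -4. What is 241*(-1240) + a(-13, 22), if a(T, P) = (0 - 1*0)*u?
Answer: -298840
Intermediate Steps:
a(T, P) = 0 (a(T, P) = (0 - 1*0)*(-4) = (0 + 0)*(-4) = 0*(-4) = 0)
241*(-1240) + a(-13, 22) = 241*(-1240) + 0 = -298840 + 0 = -298840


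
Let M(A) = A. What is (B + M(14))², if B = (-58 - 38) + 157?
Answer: 5625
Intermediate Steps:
B = 61 (B = -96 + 157 = 61)
(B + M(14))² = (61 + 14)² = 75² = 5625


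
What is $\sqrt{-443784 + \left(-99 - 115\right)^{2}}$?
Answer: $2 i \sqrt{99497} \approx 630.86 i$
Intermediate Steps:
$\sqrt{-443784 + \left(-99 - 115\right)^{2}} = \sqrt{-443784 + \left(-214\right)^{2}} = \sqrt{-443784 + 45796} = \sqrt{-397988} = 2 i \sqrt{99497}$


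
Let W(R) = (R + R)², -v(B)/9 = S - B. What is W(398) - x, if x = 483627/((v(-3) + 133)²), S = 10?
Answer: 161722069/256 ≈ 6.3173e+5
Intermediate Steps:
v(B) = -90 + 9*B (v(B) = -9*(10 - B) = -90 + 9*B)
W(R) = 4*R² (W(R) = (2*R)² = 4*R²)
x = 483627/256 (x = 483627/(((-90 + 9*(-3)) + 133)²) = 483627/(((-90 - 27) + 133)²) = 483627/((-117 + 133)²) = 483627/(16²) = 483627/256 ≈ 1889.2)
W(398) - x = 4*398² - 1*483627/256 = 4*158404 - 483627/256 = 633616 - 483627/256 = 161722069/256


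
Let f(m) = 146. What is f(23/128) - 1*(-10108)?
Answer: 10254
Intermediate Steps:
f(23/128) - 1*(-10108) = 146 - 1*(-10108) = 146 + 10108 = 10254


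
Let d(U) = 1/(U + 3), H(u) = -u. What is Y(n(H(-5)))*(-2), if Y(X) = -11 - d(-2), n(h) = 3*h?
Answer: 24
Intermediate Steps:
d(U) = 1/(3 + U)
Y(X) = -12 (Y(X) = -11 - 1/(3 - 2) = -11 - 1/1 = -11 - 1*1 = -11 - 1 = -12)
Y(n(H(-5)))*(-2) = -12*(-2) = 24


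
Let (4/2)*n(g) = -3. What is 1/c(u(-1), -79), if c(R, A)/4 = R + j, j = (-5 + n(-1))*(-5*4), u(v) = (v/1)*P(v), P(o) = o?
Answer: 1/524 ≈ 0.0019084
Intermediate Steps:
n(g) = -3/2 (n(g) = (1/2)*(-3) = -3/2)
u(v) = v**2 (u(v) = (v/1)*v = (v*1)*v = v*v = v**2)
j = 130 (j = (-5 - 3/2)*(-5*4) = -13/2*(-20) = 130)
c(R, A) = 520 + 4*R (c(R, A) = 4*(R + 130) = 4*(130 + R) = 520 + 4*R)
1/c(u(-1), -79) = 1/(520 + 4*(-1)**2) = 1/(520 + 4*1) = 1/(520 + 4) = 1/524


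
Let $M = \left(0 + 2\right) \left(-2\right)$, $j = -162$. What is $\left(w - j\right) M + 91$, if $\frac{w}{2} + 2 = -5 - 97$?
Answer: $275$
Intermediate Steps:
$w = -208$ ($w = -4 + 2 \left(-5 - 97\right) = -4 + 2 \left(-102\right) = -4 - 204 = -208$)
$M = -4$ ($M = 2 \left(-2\right) = -4$)
$\left(w - j\right) M + 91 = \left(-208 - -162\right) \left(-4\right) + 91 = \left(-208 + 162\right) \left(-4\right) + 91 = \left(-46\right) \left(-4\right) + 91 = 184 + 91 = 275$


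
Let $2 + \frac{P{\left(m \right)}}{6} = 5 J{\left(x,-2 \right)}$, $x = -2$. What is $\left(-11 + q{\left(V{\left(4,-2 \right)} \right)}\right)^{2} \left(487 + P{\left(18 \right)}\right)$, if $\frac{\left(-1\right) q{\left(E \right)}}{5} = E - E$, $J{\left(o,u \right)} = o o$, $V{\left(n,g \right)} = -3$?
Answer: $71995$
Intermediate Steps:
$J{\left(o,u \right)} = o^{2}$
$P{\left(m \right)} = 108$ ($P{\left(m \right)} = -12 + 6 \cdot 5 \left(-2\right)^{2} = -12 + 6 \cdot 5 \cdot 4 = -12 + 6 \cdot 20 = -12 + 120 = 108$)
$q{\left(E \right)} = 0$ ($q{\left(E \right)} = - 5 \left(E - E\right) = \left(-5\right) 0 = 0$)
$\left(-11 + q{\left(V{\left(4,-2 \right)} \right)}\right)^{2} \left(487 + P{\left(18 \right)}\right) = \left(-11 + 0\right)^{2} \left(487 + 108\right) = \left(-11\right)^{2} \cdot 595 = 121 \cdot 595 = 71995$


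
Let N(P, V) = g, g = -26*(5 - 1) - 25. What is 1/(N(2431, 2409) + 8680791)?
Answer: 1/8680662 ≈ 1.1520e-7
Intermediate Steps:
g = -129 (g = -26*4 - 25 = -104 - 25 = -129)
N(P, V) = -129
1/(N(2431, 2409) + 8680791) = 1/(-129 + 8680791) = 1/8680662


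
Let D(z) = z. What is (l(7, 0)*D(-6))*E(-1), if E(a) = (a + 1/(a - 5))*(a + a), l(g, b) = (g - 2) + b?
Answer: -70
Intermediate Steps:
l(g, b) = -2 + b + g (l(g, b) = (-2 + g) + b = -2 + b + g)
E(a) = 2*a*(a + 1/(-5 + a)) (E(a) = (a + 1/(-5 + a))*(2*a) = 2*a*(a + 1/(-5 + a)))
(l(7, 0)*D(-6))*E(-1) = ((-2 + 0 + 7)*(-6))*(2*(-1)*(1 + (-1)**2 - 5*(-1))/(-5 - 1)) = (5*(-6))*(2*(-1)*(1 + 1 + 5)/(-6)) = -60*(-1)*(-1)*7/6 = -30*7/3 = -70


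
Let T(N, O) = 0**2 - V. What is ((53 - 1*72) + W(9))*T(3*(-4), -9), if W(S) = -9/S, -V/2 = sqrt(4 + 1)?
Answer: -40*sqrt(5) ≈ -89.443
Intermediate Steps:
V = -2*sqrt(5) (V = -2*sqrt(4 + 1) = -2*sqrt(5) ≈ -4.4721)
T(N, O) = 2*sqrt(5) (T(N, O) = 0**2 - (-2)*sqrt(5) = 0 + 2*sqrt(5) = 2*sqrt(5))
((53 - 1*72) + W(9))*T(3*(-4), -9) = ((53 - 1*72) - 9/9)*(2*sqrt(5)) = ((53 - 72) - 9*1/9)*(2*sqrt(5)) = (-19 - 1)*(2*sqrt(5)) = -40*sqrt(5)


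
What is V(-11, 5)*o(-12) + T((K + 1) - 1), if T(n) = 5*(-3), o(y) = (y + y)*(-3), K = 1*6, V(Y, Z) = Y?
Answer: -807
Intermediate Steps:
K = 6
o(y) = -6*y (o(y) = (2*y)*(-3) = -6*y)
T(n) = -15
V(-11, 5)*o(-12) + T((K + 1) - 1) = -(-66)*(-12) - 15 = -11*72 - 15 = -792 - 15 = -807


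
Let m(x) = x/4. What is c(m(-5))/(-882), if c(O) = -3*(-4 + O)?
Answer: -1/56 ≈ -0.017857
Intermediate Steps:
m(x) = x/4 (m(x) = x*(¼) = x/4)
c(O) = 12 - 3*O
c(m(-5))/(-882) = (12 - 3*(-5)/4)/(-882) = (12 - 3*(-5/4))*(-1/882) = (12 + 15/4)*(-1/882) = (63/4)*(-1/882) = -1/56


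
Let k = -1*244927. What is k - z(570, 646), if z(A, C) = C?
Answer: -245573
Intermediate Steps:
k = -244927
k - z(570, 646) = -244927 - 1*646 = -244927 - 646 = -245573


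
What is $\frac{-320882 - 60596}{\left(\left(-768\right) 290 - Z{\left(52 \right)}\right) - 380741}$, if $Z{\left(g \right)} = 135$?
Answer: $\frac{190739}{301798} \approx 0.63201$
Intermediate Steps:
$\frac{-320882 - 60596}{\left(\left(-768\right) 290 - Z{\left(52 \right)}\right) - 380741} = \frac{-320882 - 60596}{\left(\left(-768\right) 290 - 135\right) - 380741} = - \frac{381478}{\left(-222720 - 135\right) - 380741} = - \frac{381478}{-222855 - 380741} = - \frac{381478}{-603596} = \left(-381478\right) \left(- \frac{1}{603596}\right) = \frac{190739}{301798}$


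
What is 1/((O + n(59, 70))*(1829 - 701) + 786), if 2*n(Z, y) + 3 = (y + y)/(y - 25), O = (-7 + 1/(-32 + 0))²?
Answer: 384/21740263 ≈ 1.7663e-5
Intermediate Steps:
O = 50625/1024 (O = (-7 + 1/(-32))² = (-7 - 1/32)² = (-225/32)² = 50625/1024 ≈ 49.438)
n(Z, y) = -3/2 + y/(-25 + y) (n(Z, y) = -3/2 + ((y + y)/(y - 25))/2 = -3/2 + ((2*y)/(-25 + y))/2 = -3/2 + (2*y/(-25 + y))/2 = -3/2 + y/(-25 + y))
1/((O + n(59, 70))*(1829 - 701) + 786) = 1/((50625/1024 + (75 - 1*70)/(2*(-25 + 70)))*(1829 - 701) + 786) = 1/((50625/1024 + (½)*(75 - 70)/45)*1128 + 786) = 1/((50625/1024 + (½)*(1/45)*5)*1128 + 786) = 1/((50625/1024 + 1/18)*1128 + 786) = 1/((456137/9216)*1128 + 786) = 1/(21438439/384 + 786) = 1/(21740263/384) = 384/21740263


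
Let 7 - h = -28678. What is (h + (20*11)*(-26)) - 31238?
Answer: -8273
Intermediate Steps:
h = 28685 (h = 7 - 1*(-28678) = 7 + 28678 = 28685)
(h + (20*11)*(-26)) - 31238 = (28685 + (20*11)*(-26)) - 31238 = (28685 + 220*(-26)) - 31238 = (28685 - 5720) - 31238 = 22965 - 31238 = -8273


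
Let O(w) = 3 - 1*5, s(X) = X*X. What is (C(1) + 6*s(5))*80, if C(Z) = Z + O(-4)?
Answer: 11920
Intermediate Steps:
s(X) = X**2
O(w) = -2 (O(w) = 3 - 5 = -2)
C(Z) = -2 + Z (C(Z) = Z - 2 = -2 + Z)
(C(1) + 6*s(5))*80 = ((-2 + 1) + 6*5**2)*80 = (-1 + 6*25)*80 = (-1 + 150)*80 = 149*80 = 11920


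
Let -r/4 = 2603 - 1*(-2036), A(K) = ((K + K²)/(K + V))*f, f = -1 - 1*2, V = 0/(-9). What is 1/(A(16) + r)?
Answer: -1/18607 ≈ -5.3743e-5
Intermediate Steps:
V = 0 (V = 0*(-⅑) = 0)
f = -3 (f = -1 - 2 = -3)
A(K) = -3*(K + K²)/K (A(K) = ((K + K²)/(K + 0))*(-3) = ((K + K²)/K)*(-3) = -3*(K + K²)/K)
r = -18556 (r = -4*(2603 - 1*(-2036)) = -4*(2603 + 2036) = -4*4639 = -18556)
1/(A(16) + r) = 1/((-3 - 3*16) - 18556) = 1/((-3 - 48) - 18556) = 1/(-51 - 18556) = 1/(-18607) = -1/18607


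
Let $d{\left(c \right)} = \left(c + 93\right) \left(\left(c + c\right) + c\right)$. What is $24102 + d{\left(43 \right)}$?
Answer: $41646$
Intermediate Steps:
$d{\left(c \right)} = 3 c \left(93 + c\right)$ ($d{\left(c \right)} = \left(93 + c\right) \left(2 c + c\right) = \left(93 + c\right) 3 c = 3 c \left(93 + c\right)$)
$24102 + d{\left(43 \right)} = 24102 + 3 \cdot 43 \left(93 + 43\right) = 24102 + 3 \cdot 43 \cdot 136 = 24102 + 17544 = 41646$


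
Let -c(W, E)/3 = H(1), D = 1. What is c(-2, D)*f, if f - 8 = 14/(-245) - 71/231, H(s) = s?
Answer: -8819/385 ≈ -22.906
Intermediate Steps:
c(W, E) = -3 (c(W, E) = -3*1 = -3)
f = 8819/1155 (f = 8 + (14/(-245) - 71/231) = 8 + (14*(-1/245) - 71*1/231) = 8 + (-2/35 - 71/231) = 8 - 421/1155 = 8819/1155 ≈ 7.6355)
c(-2, D)*f = -3*8819/1155 = -8819/385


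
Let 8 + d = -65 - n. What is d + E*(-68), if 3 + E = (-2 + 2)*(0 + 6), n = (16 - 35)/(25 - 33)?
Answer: 1029/8 ≈ 128.63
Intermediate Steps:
n = 19/8 (n = -19/(-8) = -19*(-1/8) = 19/8 ≈ 2.3750)
d = -603/8 (d = -8 + (-65 - 1*19/8) = -8 + (-65 - 19/8) = -8 - 539/8 = -603/8 ≈ -75.375)
E = -3 (E = -3 + (-2 + 2)*(0 + 6) = -3 + 0*6 = -3 + 0 = -3)
d + E*(-68) = -603/8 - 3*(-68) = -603/8 + 204 = 1029/8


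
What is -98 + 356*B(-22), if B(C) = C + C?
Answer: -15762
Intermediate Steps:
B(C) = 2*C
-98 + 356*B(-22) = -98 + 356*(2*(-22)) = -98 + 356*(-44) = -98 - 15664 = -15762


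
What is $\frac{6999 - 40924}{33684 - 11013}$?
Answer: $- \frac{33925}{22671} \approx -1.4964$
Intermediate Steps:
$\frac{6999 - 40924}{33684 - 11013} = - \frac{33925}{22671}$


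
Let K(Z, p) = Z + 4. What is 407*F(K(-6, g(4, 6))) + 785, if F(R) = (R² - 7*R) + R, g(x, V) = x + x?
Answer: 7297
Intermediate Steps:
g(x, V) = 2*x
K(Z, p) = 4 + Z
F(R) = R² - 6*R
407*F(K(-6, g(4, 6))) + 785 = 407*((4 - 6)*(-6 + (4 - 6))) + 785 = 407*(-2*(-6 - 2)) + 785 = 407*(-2*(-8)) + 785 = 407*16 + 785 = 6512 + 785 = 7297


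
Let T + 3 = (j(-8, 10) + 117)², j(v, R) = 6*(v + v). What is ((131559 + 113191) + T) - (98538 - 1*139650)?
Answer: 286300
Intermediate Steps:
j(v, R) = 12*v (j(v, R) = 6*(2*v) = 12*v)
T = 438 (T = -3 + (12*(-8) + 117)² = -3 + (-96 + 117)² = -3 + 21² = -3 + 441 = 438)
((131559 + 113191) + T) - (98538 - 1*139650) = ((131559 + 113191) + 438) - (98538 - 1*139650) = (244750 + 438) - (98538 - 139650) = 245188 - 1*(-41112) = 245188 + 41112 = 286300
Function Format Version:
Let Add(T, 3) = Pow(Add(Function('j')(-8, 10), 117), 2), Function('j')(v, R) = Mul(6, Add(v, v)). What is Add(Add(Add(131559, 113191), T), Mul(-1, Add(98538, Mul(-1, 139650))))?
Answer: 286300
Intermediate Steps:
Function('j')(v, R) = Mul(12, v) (Function('j')(v, R) = Mul(6, Mul(2, v)) = Mul(12, v))
T = 438 (T = Add(-3, Pow(Add(Mul(12, -8), 117), 2)) = Add(-3, Pow(Add(-96, 117), 2)) = Add(-3, Pow(21, 2)) = Add(-3, 441) = 438)
Add(Add(Add(131559, 113191), T), Mul(-1, Add(98538, Mul(-1, 139650)))) = Add(Add(Add(131559, 113191), 438), Mul(-1, Add(98538, Mul(-1, 139650)))) = Add(Add(244750, 438), Mul(-1, Add(98538, -139650))) = Add(245188, Mul(-1, -41112)) = Add(245188, 41112) = 286300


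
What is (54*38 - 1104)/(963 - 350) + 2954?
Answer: 1811750/613 ≈ 2955.5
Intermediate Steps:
(54*38 - 1104)/(963 - 350) + 2954 = (2052 - 1104)/613 + 2954 = 948*(1/613) + 2954 = 948/613 + 2954 = 1811750/613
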